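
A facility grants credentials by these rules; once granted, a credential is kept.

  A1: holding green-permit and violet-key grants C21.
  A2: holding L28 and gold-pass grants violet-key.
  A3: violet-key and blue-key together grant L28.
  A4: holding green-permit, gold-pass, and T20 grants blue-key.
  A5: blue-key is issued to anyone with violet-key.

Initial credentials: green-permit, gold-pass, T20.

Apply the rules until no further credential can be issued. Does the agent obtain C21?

C21 would need green-permit and violet-key (A1), but violet-key is never granted.

No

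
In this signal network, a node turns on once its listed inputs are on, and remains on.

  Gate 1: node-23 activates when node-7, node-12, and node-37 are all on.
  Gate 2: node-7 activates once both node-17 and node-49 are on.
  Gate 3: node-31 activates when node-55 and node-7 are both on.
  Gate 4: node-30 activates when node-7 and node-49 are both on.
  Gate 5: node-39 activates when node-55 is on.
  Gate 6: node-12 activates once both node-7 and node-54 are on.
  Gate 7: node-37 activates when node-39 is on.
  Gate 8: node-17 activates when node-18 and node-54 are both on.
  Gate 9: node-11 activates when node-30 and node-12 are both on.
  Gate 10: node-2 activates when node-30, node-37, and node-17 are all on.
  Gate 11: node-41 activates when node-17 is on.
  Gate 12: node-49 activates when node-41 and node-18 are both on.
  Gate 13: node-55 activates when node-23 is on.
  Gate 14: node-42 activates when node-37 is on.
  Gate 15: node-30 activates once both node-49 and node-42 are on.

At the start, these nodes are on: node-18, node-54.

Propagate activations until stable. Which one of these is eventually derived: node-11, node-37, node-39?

node-11

Gate 8: node-18 and node-54 on → node-17 on.
node-17 is on, so node-41 activates (Gate 11).
node-41 and node-18 are on, so node-49 activates (Gate 12).
Gate 2: node-17 and node-49 on → node-7 on.
node-7 and node-49 are on, so node-30 activates (Gate 4).
Gate 6: node-7 and node-54 on → node-12 on.
node-30 and node-12 are on, so node-11 activates (Gate 9).
node-37 would need node-39 (Gate 7), but node-39 never turns on. node-39 would need node-55 (Gate 5), but node-55 never turns on.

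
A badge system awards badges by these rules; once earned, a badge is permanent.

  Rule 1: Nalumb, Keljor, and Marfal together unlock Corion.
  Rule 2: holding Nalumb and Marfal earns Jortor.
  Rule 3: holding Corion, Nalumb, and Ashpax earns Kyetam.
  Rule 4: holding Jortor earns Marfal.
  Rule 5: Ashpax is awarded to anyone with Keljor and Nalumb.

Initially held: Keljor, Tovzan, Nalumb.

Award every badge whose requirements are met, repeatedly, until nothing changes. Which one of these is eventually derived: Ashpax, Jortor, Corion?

With Keljor and Nalumb, Ashpax is earned (Rule 5).
Corion would need Nalumb, Keljor, and Marfal (Rule 1), but Marfal is never earned. Jortor would need Nalumb and Marfal (Rule 2), but Marfal is never earned.

Ashpax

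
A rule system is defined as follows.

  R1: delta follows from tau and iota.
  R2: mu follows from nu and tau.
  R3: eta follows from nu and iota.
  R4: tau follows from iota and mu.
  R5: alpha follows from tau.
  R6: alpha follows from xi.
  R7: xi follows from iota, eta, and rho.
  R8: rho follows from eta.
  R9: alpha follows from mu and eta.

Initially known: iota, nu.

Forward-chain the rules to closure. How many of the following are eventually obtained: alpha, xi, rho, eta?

nu and iota hold, so eta follows (R3).
From eta, R8 gives rho.
From iota, eta, and rho, R7 gives xi.
From xi, R6 gives alpha.
alpha: reached.
xi: reached.
rho: reached.
eta: reached.
All 4 are reached.

4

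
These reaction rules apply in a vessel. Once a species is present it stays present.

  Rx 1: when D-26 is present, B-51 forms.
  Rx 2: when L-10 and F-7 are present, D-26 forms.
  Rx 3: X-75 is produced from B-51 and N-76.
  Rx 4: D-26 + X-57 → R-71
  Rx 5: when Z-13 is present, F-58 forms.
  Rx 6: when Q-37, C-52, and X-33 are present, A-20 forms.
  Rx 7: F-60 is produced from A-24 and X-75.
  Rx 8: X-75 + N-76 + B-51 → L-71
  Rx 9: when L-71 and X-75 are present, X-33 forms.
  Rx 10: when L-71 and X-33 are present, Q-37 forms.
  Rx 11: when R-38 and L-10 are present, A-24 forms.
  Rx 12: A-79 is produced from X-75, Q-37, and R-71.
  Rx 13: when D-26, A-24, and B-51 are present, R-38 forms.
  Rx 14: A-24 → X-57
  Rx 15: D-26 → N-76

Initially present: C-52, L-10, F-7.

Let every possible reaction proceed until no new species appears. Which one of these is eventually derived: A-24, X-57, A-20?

L-10 and F-7 present → D-26 forms (Rx 2).
D-26 present → N-76 forms (Rx 15).
D-26 present → B-51 forms (Rx 1).
B-51 and N-76 present → X-75 forms (Rx 3).
X-75, N-76, and B-51 present → L-71 forms (Rx 8).
L-71 and X-75 present → X-33 forms (Rx 9).
L-71 and X-33 present → Q-37 forms (Rx 10).
Q-37, C-52, and X-33 present → A-20 forms (Rx 6).
A-24 would need R-38 and L-10 (Rx 11), but R-38 never forms. X-57 would need A-24 (Rx 14), but A-24 never forms.

A-20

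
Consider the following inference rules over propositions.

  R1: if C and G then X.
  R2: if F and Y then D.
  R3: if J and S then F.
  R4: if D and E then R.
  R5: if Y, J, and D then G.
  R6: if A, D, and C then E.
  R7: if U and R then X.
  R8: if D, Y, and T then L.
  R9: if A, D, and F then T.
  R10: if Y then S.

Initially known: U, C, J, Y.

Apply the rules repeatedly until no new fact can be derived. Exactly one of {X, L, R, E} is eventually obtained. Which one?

X

From Y, R10 gives S.
J and S hold, so F follows (R3).
F and Y hold, so D follows (R2).
From Y, J, and D, R5 gives G.
C and G hold, so X follows (R1).
E would need A, D, and C (R6), but A is never established. R would need D and E (R4), but E is never established. L would need D, Y, and T (R8), but T is never established.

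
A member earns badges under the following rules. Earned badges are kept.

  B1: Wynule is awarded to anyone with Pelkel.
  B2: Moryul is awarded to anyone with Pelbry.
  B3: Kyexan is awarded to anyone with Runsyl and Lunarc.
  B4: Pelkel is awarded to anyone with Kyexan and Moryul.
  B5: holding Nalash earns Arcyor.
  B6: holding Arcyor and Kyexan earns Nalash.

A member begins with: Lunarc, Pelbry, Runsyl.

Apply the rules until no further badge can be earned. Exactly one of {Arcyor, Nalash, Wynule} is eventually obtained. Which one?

With Pelbry, Moryul is earned (B2).
With Runsyl and Lunarc, Kyexan is earned (B3).
With Kyexan and Moryul, Pelkel is earned (B4).
With Pelkel, Wynule is earned (B1).
Nalash would need Arcyor and Kyexan (B6), but Arcyor is never earned. Arcyor would need Nalash (B5), but Nalash is never earned.

Wynule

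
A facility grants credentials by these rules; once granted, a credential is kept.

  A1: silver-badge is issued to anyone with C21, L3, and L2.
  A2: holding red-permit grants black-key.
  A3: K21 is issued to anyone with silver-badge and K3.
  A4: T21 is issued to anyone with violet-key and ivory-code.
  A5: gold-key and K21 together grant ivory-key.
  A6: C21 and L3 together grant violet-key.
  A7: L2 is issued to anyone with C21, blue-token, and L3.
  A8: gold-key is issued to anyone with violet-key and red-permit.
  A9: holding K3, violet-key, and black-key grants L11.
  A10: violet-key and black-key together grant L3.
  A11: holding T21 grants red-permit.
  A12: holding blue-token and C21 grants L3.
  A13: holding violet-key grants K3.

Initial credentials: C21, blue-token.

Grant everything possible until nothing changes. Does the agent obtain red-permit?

red-permit would need T21 (A11), but T21 is never granted.

No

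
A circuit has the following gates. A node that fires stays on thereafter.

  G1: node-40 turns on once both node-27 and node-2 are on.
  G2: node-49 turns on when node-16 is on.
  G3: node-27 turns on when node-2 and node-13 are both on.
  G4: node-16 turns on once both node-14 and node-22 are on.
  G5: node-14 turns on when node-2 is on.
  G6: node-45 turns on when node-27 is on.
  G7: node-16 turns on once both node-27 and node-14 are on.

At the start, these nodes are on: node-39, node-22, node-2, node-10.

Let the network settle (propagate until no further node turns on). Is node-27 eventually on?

node-27 would need node-2 and node-13 (G3), but node-13 never turns on.

No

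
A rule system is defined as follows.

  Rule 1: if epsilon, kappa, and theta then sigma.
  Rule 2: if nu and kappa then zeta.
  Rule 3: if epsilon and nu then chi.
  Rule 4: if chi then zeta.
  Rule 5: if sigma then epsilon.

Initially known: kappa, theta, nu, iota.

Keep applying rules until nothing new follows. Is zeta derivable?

From nu and kappa, Rule 2 gives zeta.

Yes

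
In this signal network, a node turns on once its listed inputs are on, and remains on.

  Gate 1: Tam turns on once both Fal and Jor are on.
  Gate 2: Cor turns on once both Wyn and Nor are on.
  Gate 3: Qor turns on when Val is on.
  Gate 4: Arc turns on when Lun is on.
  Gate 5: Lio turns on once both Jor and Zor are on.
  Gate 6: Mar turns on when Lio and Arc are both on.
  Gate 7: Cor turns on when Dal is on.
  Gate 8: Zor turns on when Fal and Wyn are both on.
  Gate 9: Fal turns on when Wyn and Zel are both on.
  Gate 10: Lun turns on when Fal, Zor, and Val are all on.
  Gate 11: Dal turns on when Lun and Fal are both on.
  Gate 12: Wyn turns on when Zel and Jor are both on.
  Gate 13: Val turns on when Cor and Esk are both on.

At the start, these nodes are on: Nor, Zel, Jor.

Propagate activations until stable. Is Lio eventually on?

Yes

Zel and Jor are on, so Wyn turns on (Gate 12).
Gate 9: Wyn and Zel on → Fal on.
Fal and Wyn are on, so Zor turns on (Gate 8).
Jor and Zor are on, so Lio turns on (Gate 5).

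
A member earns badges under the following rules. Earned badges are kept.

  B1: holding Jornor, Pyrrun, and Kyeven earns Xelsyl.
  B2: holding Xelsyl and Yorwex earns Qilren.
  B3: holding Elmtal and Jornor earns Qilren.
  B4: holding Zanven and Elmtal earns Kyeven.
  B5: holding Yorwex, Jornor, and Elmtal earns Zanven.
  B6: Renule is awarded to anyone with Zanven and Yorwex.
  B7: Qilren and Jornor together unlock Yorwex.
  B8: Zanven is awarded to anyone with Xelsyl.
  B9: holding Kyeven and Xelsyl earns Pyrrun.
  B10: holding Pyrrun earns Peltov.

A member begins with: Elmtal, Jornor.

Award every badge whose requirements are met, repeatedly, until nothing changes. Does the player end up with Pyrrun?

Pyrrun would need Kyeven and Xelsyl (B9), but Xelsyl is never earned.

No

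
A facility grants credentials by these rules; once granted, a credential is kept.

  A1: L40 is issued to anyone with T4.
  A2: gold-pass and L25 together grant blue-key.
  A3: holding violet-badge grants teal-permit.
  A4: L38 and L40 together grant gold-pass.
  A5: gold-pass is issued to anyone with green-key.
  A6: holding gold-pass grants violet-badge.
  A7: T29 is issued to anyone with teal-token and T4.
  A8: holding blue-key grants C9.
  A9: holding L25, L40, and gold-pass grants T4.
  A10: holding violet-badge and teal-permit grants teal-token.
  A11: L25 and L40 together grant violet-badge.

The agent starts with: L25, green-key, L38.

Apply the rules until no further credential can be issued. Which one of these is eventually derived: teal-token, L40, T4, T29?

teal-token

Holding green-key grants gold-pass (A5).
Holding gold-pass grants violet-badge (A6).
Holding violet-badge grants teal-permit (A3).
Holding violet-badge and teal-permit grants teal-token (A10).
L40 would need T4 (A1), but T4 is never granted. T29 would need teal-token and T4 (A7), but T4 is never granted. T4 would need L25, L40, and gold-pass (A9), but L40 is never granted.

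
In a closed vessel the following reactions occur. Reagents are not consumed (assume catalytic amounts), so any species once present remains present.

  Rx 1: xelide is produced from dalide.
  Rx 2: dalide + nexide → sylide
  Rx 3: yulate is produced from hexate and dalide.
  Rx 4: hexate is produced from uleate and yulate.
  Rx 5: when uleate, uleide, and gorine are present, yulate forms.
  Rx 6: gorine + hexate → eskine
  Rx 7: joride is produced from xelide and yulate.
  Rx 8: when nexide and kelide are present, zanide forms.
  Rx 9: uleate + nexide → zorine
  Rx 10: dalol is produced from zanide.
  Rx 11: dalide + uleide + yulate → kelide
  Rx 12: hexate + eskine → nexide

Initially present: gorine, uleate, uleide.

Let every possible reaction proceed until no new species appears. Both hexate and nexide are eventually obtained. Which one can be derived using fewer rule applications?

hexate

hexate: uleate, uleide, and gorine present → yulate forms (Rx 5). uleate and yulate present → hexate forms (Rx 4). [2 rule applications]
nexide: uleate, uleide, and gorine present → yulate forms (Rx 5). uleate and yulate present → hexate forms (Rx 4). gorine and hexate present → eskine forms (Rx 6). hexate and eskine present → nexide forms (Rx 12). [4 rule applications]
hexate needs fewer.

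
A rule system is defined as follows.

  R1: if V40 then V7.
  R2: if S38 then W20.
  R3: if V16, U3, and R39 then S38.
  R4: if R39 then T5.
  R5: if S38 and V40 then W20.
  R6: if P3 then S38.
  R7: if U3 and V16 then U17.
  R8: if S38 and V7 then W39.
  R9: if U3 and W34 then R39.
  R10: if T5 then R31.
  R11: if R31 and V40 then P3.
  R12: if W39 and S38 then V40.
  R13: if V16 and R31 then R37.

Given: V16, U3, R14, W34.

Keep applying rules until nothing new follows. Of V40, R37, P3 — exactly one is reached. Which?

U3 and W34 hold, so R39 follows (R9).
From R39, R4 gives T5.
From T5, R10 gives R31.
V16 and R31 hold, so R37 follows (R13).
V40 would need W39 and S38 (R12), but W39 is never established. P3 would need R31 and V40 (R11), but V40 is never established.

R37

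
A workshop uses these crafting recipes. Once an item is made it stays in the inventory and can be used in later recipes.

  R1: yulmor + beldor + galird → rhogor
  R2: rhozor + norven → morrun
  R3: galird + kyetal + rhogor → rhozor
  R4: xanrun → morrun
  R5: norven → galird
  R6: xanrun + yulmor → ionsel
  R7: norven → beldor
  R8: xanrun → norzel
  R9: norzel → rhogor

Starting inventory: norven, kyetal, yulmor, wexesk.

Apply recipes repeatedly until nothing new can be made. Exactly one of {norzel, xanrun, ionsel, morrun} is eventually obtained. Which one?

morrun

norven → beldor (R7).
Using R5, norven makes galird.
yulmor + beldor + galird → rhogor (R1).
Using R3, galird, kyetal, and rhogor make rhozor.
rhozor + norven → morrun (R2).
ionsel would need xanrun and yulmor (R6), but xanrun is never obtained. norzel would need xanrun (R8), but xanrun is never obtained. No rule produces xanrun, and it is not given.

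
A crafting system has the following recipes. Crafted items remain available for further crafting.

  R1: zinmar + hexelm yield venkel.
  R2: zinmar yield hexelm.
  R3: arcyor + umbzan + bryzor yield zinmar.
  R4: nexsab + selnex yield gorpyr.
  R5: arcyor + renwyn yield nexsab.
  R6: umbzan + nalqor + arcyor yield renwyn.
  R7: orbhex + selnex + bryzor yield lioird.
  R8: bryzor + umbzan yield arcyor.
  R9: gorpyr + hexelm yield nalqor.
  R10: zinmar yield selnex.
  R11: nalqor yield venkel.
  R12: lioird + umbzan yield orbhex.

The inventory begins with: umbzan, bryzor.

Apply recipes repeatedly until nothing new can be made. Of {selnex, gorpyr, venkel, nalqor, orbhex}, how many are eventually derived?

2

Using R8, bryzor and umbzan make arcyor.
Using R3, arcyor, umbzan, and bryzor make zinmar.
zinmar → selnex (R10).
zinmar → hexelm (R2).
zinmar + hexelm → venkel (R1).
selnex: reached.
gorpyr would need nexsab and selnex (R4), but nexsab is never obtained.
venkel: reached.
nalqor would need gorpyr and hexelm (R9), but gorpyr is never obtained.
orbhex would need lioird and umbzan (R12), but lioird is never obtained.
Reached: selnex and venkel — 2 of the 5.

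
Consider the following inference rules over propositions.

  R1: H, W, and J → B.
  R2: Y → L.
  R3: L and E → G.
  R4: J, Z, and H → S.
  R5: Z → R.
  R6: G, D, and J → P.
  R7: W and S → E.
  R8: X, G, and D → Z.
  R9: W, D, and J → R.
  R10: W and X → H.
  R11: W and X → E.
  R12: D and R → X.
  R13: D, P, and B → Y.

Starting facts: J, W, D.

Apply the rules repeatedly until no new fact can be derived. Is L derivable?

No

L would need Y (R2), but Y is never established.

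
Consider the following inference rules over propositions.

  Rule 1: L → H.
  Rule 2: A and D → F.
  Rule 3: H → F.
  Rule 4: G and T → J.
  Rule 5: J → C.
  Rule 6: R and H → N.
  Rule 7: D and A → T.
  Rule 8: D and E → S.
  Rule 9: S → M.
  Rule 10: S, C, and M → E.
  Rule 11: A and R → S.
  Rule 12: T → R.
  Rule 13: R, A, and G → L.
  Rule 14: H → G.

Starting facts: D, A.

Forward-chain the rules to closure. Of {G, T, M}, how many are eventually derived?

From D and A, Rule 7 gives T.
T holds, so R follows (Rule 12).
A and R hold, so S follows (Rule 11).
S holds, so M follows (Rule 9).
G would need H (Rule 14), but H is never established.
T: reached.
M: reached.
Reached: T and M — 2 of the 3.

2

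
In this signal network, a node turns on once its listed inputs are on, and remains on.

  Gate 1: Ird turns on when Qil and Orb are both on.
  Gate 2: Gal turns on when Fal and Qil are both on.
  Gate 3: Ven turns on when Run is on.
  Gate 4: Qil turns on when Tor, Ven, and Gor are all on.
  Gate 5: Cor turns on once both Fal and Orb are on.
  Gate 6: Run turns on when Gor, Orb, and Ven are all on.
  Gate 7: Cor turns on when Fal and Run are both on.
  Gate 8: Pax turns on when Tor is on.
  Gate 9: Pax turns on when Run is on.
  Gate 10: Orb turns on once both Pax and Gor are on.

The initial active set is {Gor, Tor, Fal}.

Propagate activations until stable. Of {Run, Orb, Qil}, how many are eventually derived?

1

Gate 8: Tor on → Pax on.
Pax and Gor are on, so Orb turns on (Gate 10).
Run would need Gor, Orb, and Ven (Gate 6), but Ven never turns on.
Orb: reached.
Qil would need Tor, Ven, and Gor (Gate 4), but Ven never turns on.
Reached: Orb — 1 of the 3.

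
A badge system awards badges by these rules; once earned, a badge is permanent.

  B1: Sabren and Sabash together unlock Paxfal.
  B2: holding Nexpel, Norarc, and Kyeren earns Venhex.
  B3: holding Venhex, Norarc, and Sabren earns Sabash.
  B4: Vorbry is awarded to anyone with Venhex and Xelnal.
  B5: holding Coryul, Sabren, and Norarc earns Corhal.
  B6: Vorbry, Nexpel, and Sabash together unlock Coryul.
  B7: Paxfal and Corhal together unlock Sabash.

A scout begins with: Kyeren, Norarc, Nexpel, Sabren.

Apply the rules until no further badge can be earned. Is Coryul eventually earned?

No

Coryul would need Vorbry, Nexpel, and Sabash (B6), but Vorbry is never earned.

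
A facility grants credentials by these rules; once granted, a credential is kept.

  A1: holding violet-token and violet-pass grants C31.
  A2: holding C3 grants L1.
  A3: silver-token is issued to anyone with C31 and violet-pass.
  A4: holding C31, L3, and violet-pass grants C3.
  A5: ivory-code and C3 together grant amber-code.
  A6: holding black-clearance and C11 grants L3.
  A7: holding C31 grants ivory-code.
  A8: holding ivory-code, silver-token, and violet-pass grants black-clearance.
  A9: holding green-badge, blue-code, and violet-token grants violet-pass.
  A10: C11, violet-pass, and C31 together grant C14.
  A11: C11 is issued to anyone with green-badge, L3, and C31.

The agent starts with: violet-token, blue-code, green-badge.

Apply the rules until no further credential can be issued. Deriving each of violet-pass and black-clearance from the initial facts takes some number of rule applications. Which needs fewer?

violet-pass: Holding green-badge, blue-code, and violet-token grants violet-pass (A9). [1 rule application]
black-clearance: Holding green-badge, blue-code, and violet-token grants violet-pass (A9). Holding violet-token and violet-pass grants C31 (A1). Holding C31 grants ivory-code (A7). Holding C31 and violet-pass grants silver-token (A3). Holding ivory-code, silver-token, and violet-pass grants black-clearance (A8). [5 rule applications]
violet-pass needs fewer.

violet-pass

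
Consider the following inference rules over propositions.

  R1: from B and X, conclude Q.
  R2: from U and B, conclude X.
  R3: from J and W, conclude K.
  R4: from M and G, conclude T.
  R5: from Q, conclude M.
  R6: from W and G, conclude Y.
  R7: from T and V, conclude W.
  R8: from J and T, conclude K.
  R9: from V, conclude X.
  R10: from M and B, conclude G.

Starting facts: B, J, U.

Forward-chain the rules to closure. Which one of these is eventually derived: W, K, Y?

K

U and B hold, so X follows (R2).
B and X hold, so Q follows (R1).
From Q, R5 gives M.
M and B hold, so G follows (R10).
M and G hold, so T follows (R4).
From J and T, R8 gives K.
Y would need W and G (R6), but W is never established. W would need T and V (R7), but V is never established.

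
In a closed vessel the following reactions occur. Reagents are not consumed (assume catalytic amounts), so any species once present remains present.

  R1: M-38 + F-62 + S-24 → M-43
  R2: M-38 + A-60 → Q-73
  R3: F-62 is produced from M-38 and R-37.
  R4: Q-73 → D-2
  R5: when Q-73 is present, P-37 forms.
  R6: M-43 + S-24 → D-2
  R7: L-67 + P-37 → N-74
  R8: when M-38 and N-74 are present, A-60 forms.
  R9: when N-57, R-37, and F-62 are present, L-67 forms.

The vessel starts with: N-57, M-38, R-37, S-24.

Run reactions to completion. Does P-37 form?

No

P-37 would need Q-73 (R5), but Q-73 never forms.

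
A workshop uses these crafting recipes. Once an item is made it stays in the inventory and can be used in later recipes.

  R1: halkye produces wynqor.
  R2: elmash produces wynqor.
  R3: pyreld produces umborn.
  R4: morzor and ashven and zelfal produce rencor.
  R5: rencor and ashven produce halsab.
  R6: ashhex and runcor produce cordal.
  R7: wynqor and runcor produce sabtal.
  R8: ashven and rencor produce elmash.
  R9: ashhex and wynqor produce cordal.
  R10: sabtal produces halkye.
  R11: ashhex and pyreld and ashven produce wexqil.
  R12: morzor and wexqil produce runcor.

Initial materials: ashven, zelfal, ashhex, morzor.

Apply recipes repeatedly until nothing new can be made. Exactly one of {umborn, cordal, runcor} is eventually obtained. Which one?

cordal

Using R4, morzor, ashven, and zelfal make rencor.
Using R8, ashven and rencor make elmash.
Using R2, elmash makes wynqor.
ashhex and wynqor → cordal (R9).
runcor would need morzor and wexqil (R12), but wexqil is never obtained. umborn would need pyreld (R3), but pyreld is never obtained.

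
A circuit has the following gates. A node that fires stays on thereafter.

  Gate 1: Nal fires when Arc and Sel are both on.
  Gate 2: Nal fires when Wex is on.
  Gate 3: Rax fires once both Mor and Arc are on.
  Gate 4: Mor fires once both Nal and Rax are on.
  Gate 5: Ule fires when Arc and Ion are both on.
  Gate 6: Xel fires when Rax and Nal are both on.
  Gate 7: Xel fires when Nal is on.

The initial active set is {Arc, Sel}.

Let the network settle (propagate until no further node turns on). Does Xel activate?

Yes

Gate 1: Arc and Sel on → Nal on.
Nal is on, so Xel fires (Gate 7).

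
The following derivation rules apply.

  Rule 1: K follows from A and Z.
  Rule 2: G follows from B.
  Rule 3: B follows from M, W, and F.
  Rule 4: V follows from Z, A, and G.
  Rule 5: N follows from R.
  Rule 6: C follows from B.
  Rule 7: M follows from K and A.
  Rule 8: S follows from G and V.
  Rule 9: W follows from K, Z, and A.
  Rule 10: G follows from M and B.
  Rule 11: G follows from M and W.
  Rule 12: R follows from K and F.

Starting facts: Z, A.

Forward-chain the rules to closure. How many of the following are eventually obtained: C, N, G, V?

2

A and Z hold, so K follows (Rule 1).
From K, Z, and A, Rule 9 gives W.
From K and A, Rule 7 gives M.
From M and W, Rule 11 gives G.
Z, A, and G hold, so V follows (Rule 4).
C would need B (Rule 6), but B is never established.
N would need R (Rule 5), but R is never established.
G: reached.
V: reached.
Reached: G and V — 2 of the 4.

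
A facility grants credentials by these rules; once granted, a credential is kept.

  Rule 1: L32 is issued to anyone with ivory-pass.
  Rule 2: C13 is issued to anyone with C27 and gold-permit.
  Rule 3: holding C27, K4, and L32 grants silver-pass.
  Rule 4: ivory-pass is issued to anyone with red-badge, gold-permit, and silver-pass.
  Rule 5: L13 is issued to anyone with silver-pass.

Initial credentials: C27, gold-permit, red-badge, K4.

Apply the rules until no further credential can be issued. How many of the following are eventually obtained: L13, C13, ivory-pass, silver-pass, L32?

Holding C27 and gold-permit grants C13 (Rule 2).
L13 would need silver-pass (Rule 5), but silver-pass is never granted.
C13: reached.
ivory-pass would need red-badge, gold-permit, and silver-pass (Rule 4), but silver-pass is never granted.
silver-pass would need C27, K4, and L32 (Rule 3), but L32 is never granted.
L32 would need ivory-pass (Rule 1), but ivory-pass is never granted.
Reached: C13 — 1 of the 5.

1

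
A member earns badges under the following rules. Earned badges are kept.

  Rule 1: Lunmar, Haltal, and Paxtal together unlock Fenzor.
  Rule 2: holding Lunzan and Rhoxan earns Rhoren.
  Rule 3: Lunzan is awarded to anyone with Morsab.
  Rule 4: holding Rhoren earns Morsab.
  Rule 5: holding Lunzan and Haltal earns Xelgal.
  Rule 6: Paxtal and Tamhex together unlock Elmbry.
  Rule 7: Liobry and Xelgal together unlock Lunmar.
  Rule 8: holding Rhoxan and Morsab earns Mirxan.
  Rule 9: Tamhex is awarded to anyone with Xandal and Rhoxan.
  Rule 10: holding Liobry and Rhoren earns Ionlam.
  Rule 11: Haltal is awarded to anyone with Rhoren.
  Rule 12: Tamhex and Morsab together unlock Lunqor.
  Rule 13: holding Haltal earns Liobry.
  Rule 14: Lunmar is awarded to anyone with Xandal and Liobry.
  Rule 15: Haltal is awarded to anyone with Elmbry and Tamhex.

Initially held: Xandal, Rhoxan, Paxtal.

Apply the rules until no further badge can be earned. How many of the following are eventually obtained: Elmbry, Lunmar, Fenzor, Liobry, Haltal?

With Xandal and Rhoxan, Tamhex is earned (Rule 9).
With Paxtal and Tamhex, Elmbry is earned (Rule 6).
With Elmbry and Tamhex, Haltal is earned (Rule 15).
With Haltal, Liobry is earned (Rule 13).
With Xandal and Liobry, Lunmar is earned (Rule 14).
With Lunmar, Haltal, and Paxtal, Fenzor is earned (Rule 1).
Elmbry: reached.
Lunmar: reached.
Fenzor: reached.
Liobry: reached.
Haltal: reached.
All 5 are reached.

5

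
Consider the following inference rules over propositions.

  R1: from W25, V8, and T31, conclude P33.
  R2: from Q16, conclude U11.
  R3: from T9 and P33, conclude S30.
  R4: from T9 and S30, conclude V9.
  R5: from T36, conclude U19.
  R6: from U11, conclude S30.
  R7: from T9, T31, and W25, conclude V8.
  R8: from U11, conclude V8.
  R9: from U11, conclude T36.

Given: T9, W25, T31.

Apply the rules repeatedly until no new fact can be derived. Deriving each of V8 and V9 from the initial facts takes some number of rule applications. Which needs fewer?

V8: T9, T31, and W25 hold, so V8 follows (R7). [1 rule application]
V9: From T9, T31, and W25, R7 gives V8. From W25, V8, and T31, R1 gives P33. T9 and P33 hold, so S30 follows (R3). T9 and S30 hold, so V9 follows (R4). [4 rule applications]
V8 needs fewer.

V8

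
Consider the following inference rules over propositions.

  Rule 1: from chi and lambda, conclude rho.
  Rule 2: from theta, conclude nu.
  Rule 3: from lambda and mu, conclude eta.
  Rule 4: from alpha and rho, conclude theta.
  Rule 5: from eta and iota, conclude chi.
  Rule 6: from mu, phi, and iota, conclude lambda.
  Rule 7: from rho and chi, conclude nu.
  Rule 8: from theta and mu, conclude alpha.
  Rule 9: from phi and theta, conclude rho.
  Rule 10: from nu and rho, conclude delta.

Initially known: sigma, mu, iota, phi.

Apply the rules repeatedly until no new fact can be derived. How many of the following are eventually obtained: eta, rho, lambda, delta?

4

From mu, phi, and iota, Rule 6 gives lambda.
lambda and mu hold, so eta follows (Rule 3).
eta and iota hold, so chi follows (Rule 5).
chi and lambda hold, so rho follows (Rule 1).
rho and chi hold, so nu follows (Rule 7).
nu and rho hold, so delta follows (Rule 10).
eta: reached.
rho: reached.
lambda: reached.
delta: reached.
All 4 are reached.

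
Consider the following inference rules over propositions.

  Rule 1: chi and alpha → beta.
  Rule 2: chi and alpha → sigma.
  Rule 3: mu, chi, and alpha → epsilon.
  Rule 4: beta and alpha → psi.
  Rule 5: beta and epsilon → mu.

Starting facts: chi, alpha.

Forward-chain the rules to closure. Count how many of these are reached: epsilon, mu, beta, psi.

2

chi and alpha hold, so beta follows (Rule 1).
From beta and alpha, Rule 4 gives psi.
epsilon would need mu, chi, and alpha (Rule 3), but mu is never established.
mu would need beta and epsilon (Rule 5), but epsilon is never established.
beta: reached.
psi: reached.
Reached: beta and psi — 2 of the 4.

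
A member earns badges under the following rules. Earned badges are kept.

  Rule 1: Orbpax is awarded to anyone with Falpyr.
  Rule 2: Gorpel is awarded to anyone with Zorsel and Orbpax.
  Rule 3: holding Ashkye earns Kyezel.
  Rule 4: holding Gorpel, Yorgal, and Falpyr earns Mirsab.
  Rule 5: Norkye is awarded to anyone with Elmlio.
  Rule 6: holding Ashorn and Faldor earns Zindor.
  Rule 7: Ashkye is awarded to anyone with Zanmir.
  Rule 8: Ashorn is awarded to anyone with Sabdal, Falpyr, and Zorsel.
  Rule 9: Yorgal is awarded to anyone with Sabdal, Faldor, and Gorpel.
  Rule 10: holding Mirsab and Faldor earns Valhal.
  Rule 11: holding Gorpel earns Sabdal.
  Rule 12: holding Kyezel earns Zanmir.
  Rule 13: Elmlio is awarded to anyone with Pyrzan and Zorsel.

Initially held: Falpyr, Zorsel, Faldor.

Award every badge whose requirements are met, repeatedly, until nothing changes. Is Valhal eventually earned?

With Falpyr, Orbpax is earned (Rule 1).
With Zorsel and Orbpax, Gorpel is earned (Rule 2).
With Gorpel, Sabdal is earned (Rule 11).
With Sabdal, Faldor, and Gorpel, Yorgal is earned (Rule 9).
With Gorpel, Yorgal, and Falpyr, Mirsab is earned (Rule 4).
With Mirsab and Faldor, Valhal is earned (Rule 10).

Yes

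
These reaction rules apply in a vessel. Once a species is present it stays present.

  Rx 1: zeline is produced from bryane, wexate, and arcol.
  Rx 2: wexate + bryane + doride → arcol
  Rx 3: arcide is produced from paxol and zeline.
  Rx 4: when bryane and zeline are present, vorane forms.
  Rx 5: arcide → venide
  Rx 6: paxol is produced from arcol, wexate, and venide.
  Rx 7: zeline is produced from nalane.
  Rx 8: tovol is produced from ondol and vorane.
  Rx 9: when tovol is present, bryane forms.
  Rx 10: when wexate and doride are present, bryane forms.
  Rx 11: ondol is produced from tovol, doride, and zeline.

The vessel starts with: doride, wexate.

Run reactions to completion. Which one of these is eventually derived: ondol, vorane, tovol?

wexate and doride present → bryane forms (Rx 10).
wexate, bryane, and doride present → arcol forms (Rx 2).
bryane, wexate, and arcol present → zeline forms (Rx 1).
bryane and zeline present → vorane forms (Rx 4).
tovol would need ondol and vorane (Rx 8), but ondol never forms. ondol would need tovol, doride, and zeline (Rx 11), but tovol never forms.

vorane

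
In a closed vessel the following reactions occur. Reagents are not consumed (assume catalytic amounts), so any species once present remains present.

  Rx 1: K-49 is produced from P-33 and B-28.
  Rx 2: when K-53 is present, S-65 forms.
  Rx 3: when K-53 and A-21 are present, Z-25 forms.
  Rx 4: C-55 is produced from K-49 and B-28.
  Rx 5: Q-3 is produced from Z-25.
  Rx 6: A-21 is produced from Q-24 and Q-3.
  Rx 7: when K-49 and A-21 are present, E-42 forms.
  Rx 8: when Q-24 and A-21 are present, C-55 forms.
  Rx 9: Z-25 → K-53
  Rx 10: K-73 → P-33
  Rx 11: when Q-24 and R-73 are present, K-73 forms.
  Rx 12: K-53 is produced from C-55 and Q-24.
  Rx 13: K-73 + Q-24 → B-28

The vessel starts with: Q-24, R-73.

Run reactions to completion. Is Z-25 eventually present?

Z-25 would need K-53 and A-21 (Rx 3), but A-21 never forms.

No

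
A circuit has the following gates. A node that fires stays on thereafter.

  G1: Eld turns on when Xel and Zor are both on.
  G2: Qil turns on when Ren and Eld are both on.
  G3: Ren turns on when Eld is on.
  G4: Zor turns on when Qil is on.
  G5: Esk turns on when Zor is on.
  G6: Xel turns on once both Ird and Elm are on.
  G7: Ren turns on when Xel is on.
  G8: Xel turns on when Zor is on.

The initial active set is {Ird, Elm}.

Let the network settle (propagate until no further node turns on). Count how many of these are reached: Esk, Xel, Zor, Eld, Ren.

2

G6: Ird and Elm on → Xel on.
G7: Xel on → Ren on.
Esk would need Zor (G5), but Zor never turns on.
Xel: reached.
Zor would need Qil (G4), but Qil never turns on.
Eld would need Xel and Zor (G1), but Zor never turns on.
Ren: reached.
Reached: Xel and Ren — 2 of the 5.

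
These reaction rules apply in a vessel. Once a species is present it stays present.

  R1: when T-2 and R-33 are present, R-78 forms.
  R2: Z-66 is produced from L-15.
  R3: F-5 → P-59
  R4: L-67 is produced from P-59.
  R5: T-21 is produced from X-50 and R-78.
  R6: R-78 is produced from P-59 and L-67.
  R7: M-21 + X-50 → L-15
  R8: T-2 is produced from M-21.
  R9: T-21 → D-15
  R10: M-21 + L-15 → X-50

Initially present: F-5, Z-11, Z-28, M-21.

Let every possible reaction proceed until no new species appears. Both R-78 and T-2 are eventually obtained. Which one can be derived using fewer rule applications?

T-2: M-21 present → T-2 forms (R8). [1 rule application]
R-78: F-5 present → P-59 forms (R3). P-59 present → L-67 forms (R4). P-59 and L-67 present → R-78 forms (R6). [3 rule applications]
T-2 needs fewer.

T-2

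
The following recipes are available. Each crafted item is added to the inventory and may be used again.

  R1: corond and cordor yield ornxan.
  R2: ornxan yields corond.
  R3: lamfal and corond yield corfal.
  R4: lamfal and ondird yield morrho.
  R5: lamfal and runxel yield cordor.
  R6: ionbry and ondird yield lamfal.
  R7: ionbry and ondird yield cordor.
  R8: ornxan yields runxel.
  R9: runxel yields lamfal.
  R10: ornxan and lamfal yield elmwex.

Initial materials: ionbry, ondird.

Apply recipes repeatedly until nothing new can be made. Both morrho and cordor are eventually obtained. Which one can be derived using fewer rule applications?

cordor

cordor: Using R7, ionbry and ondird make cordor. [1 rule application]
morrho: Using R6, ionbry and ondird make lamfal. lamfal and ondird → morrho (R4). [2 rule applications]
cordor needs fewer.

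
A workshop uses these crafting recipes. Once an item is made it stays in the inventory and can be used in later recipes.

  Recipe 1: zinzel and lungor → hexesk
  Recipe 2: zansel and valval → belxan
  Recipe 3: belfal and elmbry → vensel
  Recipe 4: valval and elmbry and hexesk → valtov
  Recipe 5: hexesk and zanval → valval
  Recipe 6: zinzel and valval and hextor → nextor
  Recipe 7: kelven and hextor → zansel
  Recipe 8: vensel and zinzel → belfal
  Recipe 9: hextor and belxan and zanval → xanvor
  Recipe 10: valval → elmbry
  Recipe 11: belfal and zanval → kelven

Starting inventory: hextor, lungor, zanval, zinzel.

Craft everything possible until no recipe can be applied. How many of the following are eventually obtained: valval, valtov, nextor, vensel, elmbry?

4

zinzel and lungor → hexesk (Recipe 1).
Using Recipe 5, hexesk and zanval make valval.
valval → elmbry (Recipe 10).
zinzel and valval and hextor → nextor (Recipe 6).
Using Recipe 4, valval, elmbry, and hexesk make valtov.
valval: reached.
valtov: reached.
nextor: reached.
vensel would need belfal and elmbry (Recipe 3), but belfal is never obtained.
elmbry: reached.
Reached: valval, valtov, nextor, and elmbry — 4 of the 5.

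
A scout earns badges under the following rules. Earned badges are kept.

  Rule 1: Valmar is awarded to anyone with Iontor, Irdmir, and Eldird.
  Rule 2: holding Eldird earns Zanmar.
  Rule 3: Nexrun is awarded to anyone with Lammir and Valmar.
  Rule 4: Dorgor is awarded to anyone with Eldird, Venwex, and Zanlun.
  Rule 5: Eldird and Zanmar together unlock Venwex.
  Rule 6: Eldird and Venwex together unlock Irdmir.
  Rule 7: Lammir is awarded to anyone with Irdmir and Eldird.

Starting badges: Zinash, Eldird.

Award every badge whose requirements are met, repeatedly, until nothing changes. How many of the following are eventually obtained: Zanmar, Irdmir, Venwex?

With Eldird, Zanmar is earned (Rule 2).
With Eldird and Zanmar, Venwex is earned (Rule 5).
With Eldird and Venwex, Irdmir is earned (Rule 6).
Zanmar: reached.
Irdmir: reached.
Venwex: reached.
All 3 are reached.

3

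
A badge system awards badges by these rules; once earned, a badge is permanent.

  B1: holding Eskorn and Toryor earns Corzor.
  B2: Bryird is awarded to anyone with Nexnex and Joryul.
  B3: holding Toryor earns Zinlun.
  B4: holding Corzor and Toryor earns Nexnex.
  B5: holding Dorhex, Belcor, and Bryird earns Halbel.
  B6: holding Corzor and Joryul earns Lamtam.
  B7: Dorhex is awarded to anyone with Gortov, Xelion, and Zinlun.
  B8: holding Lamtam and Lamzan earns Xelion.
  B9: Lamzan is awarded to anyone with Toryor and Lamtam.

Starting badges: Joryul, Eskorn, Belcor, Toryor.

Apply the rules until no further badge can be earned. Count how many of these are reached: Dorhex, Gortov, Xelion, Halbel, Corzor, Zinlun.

With Eskorn and Toryor, Corzor is earned (B1).
With Toryor, Zinlun is earned (B3).
With Corzor and Joryul, Lamtam is earned (B6).
With Toryor and Lamtam, Lamzan is earned (B9).
With Lamtam and Lamzan, Xelion is earned (B8).
Dorhex would need Gortov, Xelion, and Zinlun (B7), but Gortov is never earned.
No rule produces Gortov, and it is not given.
Xelion: reached.
Halbel would need Dorhex, Belcor, and Bryird (B5), but Dorhex is never earned.
Corzor: reached.
Zinlun: reached.
Reached: Xelion, Corzor, and Zinlun — 3 of the 6.

3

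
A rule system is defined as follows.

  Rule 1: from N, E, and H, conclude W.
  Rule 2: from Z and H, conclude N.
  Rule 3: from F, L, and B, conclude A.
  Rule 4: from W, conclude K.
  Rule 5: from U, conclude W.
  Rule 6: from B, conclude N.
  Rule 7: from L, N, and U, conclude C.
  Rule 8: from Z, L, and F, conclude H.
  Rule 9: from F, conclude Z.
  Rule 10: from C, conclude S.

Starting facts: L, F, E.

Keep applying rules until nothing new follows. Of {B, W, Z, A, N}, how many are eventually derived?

3

From F, Rule 9 gives Z.
From Z, L, and F, Rule 8 gives H.
From Z and H, Rule 2 gives N.
N, E, and H hold, so W follows (Rule 1).
No rule produces B, and it is not given.
W: reached.
Z: reached.
A would need F, L, and B (Rule 3), but B is never established.
N: reached.
Reached: W, Z, and N — 3 of the 5.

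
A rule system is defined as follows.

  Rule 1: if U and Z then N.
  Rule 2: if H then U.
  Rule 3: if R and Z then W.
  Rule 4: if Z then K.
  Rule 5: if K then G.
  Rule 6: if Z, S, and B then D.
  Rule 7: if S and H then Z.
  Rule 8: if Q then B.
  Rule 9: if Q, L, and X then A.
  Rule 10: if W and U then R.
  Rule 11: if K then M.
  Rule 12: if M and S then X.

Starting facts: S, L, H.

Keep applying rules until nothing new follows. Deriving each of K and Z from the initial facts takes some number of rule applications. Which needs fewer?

Z

Z: S and H hold, so Z follows (Rule 7). [1 rule application]
K: From S and H, Rule 7 gives Z. From Z, Rule 4 gives K. [2 rule applications]
Z needs fewer.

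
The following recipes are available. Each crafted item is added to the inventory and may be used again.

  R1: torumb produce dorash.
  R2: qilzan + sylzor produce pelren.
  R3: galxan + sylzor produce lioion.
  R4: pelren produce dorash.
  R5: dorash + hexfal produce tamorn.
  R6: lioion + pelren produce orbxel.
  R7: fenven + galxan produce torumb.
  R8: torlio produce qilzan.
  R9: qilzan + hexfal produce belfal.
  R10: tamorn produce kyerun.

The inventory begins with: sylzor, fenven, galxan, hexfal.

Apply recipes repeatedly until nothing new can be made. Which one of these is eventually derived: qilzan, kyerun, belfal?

fenven + galxan → torumb (R7).
torumb → dorash (R1).
Using R5, dorash and hexfal make tamorn.
Using R10, tamorn makes kyerun.
qilzan would need torlio (R8), but torlio is never obtained. belfal would need qilzan and hexfal (R9), but qilzan is never obtained.

kyerun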